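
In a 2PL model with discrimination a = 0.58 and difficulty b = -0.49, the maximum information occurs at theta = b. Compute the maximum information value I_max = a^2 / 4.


For 2PL, max info at theta = b = -0.49
I_max = a^2 / 4 = 0.58^2 / 4
= 0.3364 / 4
I_max = 0.0841

0.0841


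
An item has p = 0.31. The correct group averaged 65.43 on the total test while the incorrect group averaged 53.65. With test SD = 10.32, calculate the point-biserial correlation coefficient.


q = 1 - p = 0.69
rpb = ((M1 - M0) / SD) * sqrt(p * q)
rpb = ((65.43 - 53.65) / 10.32) * sqrt(0.31 * 0.69)
rpb = 0.5279

0.5279


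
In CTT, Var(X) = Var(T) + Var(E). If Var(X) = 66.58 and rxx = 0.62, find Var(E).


var_true = rxx * var_obs = 0.62 * 66.58 = 41.2796
var_error = var_obs - var_true
var_error = 66.58 - 41.2796
var_error = 25.3004

25.3004


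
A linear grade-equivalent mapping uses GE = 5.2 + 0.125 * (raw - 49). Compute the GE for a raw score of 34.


raw - median = 34 - 49 = -15
slope * diff = 0.125 * -15 = -1.875
GE = 5.2 + -1.875
GE = 3.325

3.325


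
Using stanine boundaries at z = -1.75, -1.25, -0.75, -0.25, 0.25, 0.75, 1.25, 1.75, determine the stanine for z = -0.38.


Stanine boundaries: [-1.75, -1.25, -0.75, -0.25, 0.25, 0.75, 1.25, 1.75]
z = -0.38
Check each boundary:
  z >= -1.75 -> could be stanine 2
  z >= -1.25 -> could be stanine 3
  z >= -0.75 -> could be stanine 4
  z < -0.25
  z < 0.25
  z < 0.75
  z < 1.25
  z < 1.75
Highest qualifying boundary gives stanine = 4

4


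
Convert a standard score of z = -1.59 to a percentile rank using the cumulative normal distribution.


CDF(z) = 0.5 * (1 + erf(z/sqrt(2)))
erf(-1.1243) = -0.8882
CDF = 0.0559
Percentile rank = 0.0559 * 100 = 5.59

5.59


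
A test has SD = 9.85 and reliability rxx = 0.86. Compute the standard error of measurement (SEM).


SEM = SD * sqrt(1 - rxx)
SEM = 9.85 * sqrt(1 - 0.86)
SEM = 9.85 * sqrt(0.14) = 9.85 * 0.374166
SEM = 3.6855

3.6855


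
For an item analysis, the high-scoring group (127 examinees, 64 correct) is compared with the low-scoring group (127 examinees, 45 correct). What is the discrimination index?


p_upper = 64/127 = 0.5039
p_lower = 45/127 = 0.3543
D = 0.5039 - 0.3543 = 0.1496

0.1496


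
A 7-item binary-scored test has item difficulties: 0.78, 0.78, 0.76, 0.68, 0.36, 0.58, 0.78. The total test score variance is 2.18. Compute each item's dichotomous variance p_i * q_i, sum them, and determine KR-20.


For each item, compute p_i * q_i:
  Item 1: 0.78 * 0.22 = 0.1716
  Item 2: 0.78 * 0.22 = 0.1716
  Item 3: 0.76 * 0.24 = 0.1824
  Item 4: 0.68 * 0.32 = 0.2176
  Item 5: 0.36 * 0.64 = 0.2304
  Item 6: 0.58 * 0.42 = 0.2436
  Item 7: 0.78 * 0.22 = 0.1716
Sum(p_i * q_i) = 0.1716 + 0.1716 + 0.1824 + 0.2176 + 0.2304 + 0.2436 + 0.1716 = 1.3888
KR-20 = (k/(k-1)) * (1 - Sum(p_i*q_i) / Var_total)
= (7/6) * (1 - 1.3888/2.18)
= 1.1667 * 0.3629
KR-20 = 0.4234

0.4234


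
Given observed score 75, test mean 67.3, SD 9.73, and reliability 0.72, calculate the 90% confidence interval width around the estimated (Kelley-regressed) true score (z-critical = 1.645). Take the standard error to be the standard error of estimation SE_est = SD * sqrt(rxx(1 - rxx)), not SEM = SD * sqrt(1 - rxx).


True score estimate = 0.72*75 + 0.28*67.3 = 72.844
SE_est = SD * sqrt(rxx * (1 - rxx)) = 9.73 * sqrt(0.72 * 0.28) = 9.73 * sqrt(0.2016) = 4.368759
CI = T_est +/- z * SE_est, so width = 2 * z * SE_est = 2 * 1.645 * 4.368759
Width = 14.3732

14.3732


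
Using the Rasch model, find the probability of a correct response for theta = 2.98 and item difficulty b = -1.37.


theta - b = 2.98 - -1.37 = 4.35
exp(-(theta - b)) = exp(-4.35) = 0.0129
P = 1 / (1 + 0.0129)
P = 0.9873

0.9873


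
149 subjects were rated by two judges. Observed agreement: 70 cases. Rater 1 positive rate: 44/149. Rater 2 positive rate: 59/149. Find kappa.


P_o = 70/149 = 0.469799
P_e = (44*59 + 105*90) / 22201 = 0.542588
kappa = (P_o - P_e) / (1 - P_e)
kappa = (0.469799 - 0.542588) / (1 - 0.542588)
kappa = -0.1591

-0.1591


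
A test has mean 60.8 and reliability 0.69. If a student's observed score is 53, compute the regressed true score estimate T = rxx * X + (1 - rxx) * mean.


T_est = rxx * X + (1 - rxx) * mean
T_est = 0.69 * 53 + 0.31 * 60.8
T_est = 36.57 + 18.848
T_est = 55.418

55.418


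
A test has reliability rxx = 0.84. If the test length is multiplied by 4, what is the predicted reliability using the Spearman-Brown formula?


r_new = (n * rxx) / (1 + (n-1) * rxx)
r_new = (4 * 0.84) / (1 + 3 * 0.84)
r_new = 3.36 / 3.52
r_new = 0.9545

0.9545


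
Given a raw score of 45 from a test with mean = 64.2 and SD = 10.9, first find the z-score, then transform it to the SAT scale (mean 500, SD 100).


z = (X - mean) / SD = (45 - 64.2) / 10.9
z = -19.2 / 10.9
z = -1.7615
SAT-scale = SAT = 500 + 100z
Carry z at full precision (z = -19.2 / 10.9) into the conversion:
SAT-scale = 500 + 100 * (-19.2 / 10.9) = 500 + -1920 / 10.9
SAT-scale = 500 + -176.1468
SAT-scale = 323.8532

323.8532


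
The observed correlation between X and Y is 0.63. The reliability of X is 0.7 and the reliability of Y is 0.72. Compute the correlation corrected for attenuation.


r_corrected = rxy / sqrt(rxx * ryy)
= 0.63 / sqrt(0.7 * 0.72)
= 0.63 / sqrt(0.504)
= 0.63 / 0.70993
r_corrected = 0.8874

0.8874


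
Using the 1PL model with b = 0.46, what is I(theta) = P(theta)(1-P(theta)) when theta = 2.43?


P = 1/(1+exp(-(2.43-0.46))) = 0.8776
I = P*(1-P) = 0.8776 * 0.1224
I = 0.1074

0.1074


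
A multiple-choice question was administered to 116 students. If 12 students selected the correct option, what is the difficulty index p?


Item difficulty p = number correct / total examinees
p = 12 / 116
p = 0.1034

0.1034


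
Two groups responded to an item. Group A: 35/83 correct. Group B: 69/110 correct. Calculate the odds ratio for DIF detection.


Odds_A = 35/48 = 0.7292
Odds_B = 69/41 = 1.6829
OR = Odds_A / Odds_B = 0.7292 / 1.6829
Exactly, OR = (35 * 41) / (48 * 69) = 1435 / 3312
OR = 0.4333

0.4333


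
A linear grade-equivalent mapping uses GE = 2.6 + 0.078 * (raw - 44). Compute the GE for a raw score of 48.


raw - median = 48 - 44 = 4
slope * diff = 0.078 * 4 = 0.312
GE = 2.6 + 0.312
GE = 2.912

2.912


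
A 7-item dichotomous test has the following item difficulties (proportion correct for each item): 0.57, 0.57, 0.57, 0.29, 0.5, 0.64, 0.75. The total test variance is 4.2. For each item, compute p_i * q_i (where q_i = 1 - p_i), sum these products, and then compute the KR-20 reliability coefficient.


For each item, compute p_i * q_i:
  Item 1: 0.57 * 0.43 = 0.2451
  Item 2: 0.57 * 0.43 = 0.2451
  Item 3: 0.57 * 0.43 = 0.2451
  Item 4: 0.29 * 0.71 = 0.2059
  Item 5: 0.5 * 0.5 = 0.25
  Item 6: 0.64 * 0.36 = 0.2304
  Item 7: 0.75 * 0.25 = 0.1875
Sum(p_i * q_i) = 0.2451 + 0.2451 + 0.2451 + 0.2059 + 0.25 + 0.2304 + 0.1875 = 1.6091
KR-20 = (k/(k-1)) * (1 - Sum(p_i*q_i) / Var_total)
= (7/6) * (1 - 1.6091/4.2)
= 1.1667 * 0.6169
KR-20 = 0.7197

0.7197


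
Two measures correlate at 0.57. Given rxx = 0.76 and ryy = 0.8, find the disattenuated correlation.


r_corrected = rxy / sqrt(rxx * ryy)
= 0.57 / sqrt(0.76 * 0.8)
= 0.57 / sqrt(0.608)
= 0.57 / 0.779744
r_corrected = 0.731

0.731


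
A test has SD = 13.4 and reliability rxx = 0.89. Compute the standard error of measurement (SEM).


SEM = SD * sqrt(1 - rxx)
SEM = 13.4 * sqrt(1 - 0.89)
SEM = 13.4 * sqrt(0.11) = 13.4 * 0.331662
SEM = 4.4443

4.4443


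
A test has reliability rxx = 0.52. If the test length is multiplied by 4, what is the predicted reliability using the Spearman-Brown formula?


r_new = (n * rxx) / (1 + (n-1) * rxx)
r_new = (4 * 0.52) / (1 + 3 * 0.52)
r_new = 2.08 / 2.56
r_new = 0.8125

0.8125


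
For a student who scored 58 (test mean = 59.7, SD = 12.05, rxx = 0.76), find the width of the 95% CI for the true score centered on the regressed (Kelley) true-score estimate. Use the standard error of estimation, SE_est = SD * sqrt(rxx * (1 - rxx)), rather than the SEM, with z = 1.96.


True score estimate = 0.76*58 + 0.24*59.7 = 58.408
SE_est = SD * sqrt(rxx * (1 - rxx)) = 12.05 * sqrt(0.76 * 0.24) = 12.05 * sqrt(0.1824) = 5.146352
CI = T_est +/- z * SE_est, so width = 2 * z * SE_est = 2 * 1.96 * 5.146352
Width = 20.1737

20.1737


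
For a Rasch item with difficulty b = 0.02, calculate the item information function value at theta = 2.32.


P = 1/(1+exp(-(2.32-0.02))) = 0.9089
I = P*(1-P) = 0.9089 * 0.0911
I = 0.0828

0.0828


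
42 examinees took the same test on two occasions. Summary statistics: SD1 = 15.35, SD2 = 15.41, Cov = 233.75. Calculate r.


r = cov(X,Y) / (SD_X * SD_Y)
r = 233.75 / (15.35 * 15.41)
r = 233.75 / 236.5435
r = 0.9882

0.9882


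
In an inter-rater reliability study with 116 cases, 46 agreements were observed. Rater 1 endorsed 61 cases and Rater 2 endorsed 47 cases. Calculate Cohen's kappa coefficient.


P_o = 46/116 = 0.396552
P_e = (61*47 + 55*69) / 13456 = 0.495095
kappa = (P_o - P_e) / (1 - P_e)
kappa = (0.396552 - 0.495095) / (1 - 0.495095)
kappa = -0.1952

-0.1952


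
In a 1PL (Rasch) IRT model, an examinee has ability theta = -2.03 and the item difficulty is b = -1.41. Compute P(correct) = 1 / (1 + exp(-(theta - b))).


theta - b = -2.03 - -1.41 = -0.62
exp(-(theta - b)) = exp(0.62) = 1.8589
P = 1 / (1 + 1.8589)
P = 0.3498

0.3498


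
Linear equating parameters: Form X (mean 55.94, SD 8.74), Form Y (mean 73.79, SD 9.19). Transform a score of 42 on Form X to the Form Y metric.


slope = SD_Y / SD_X = 9.19 / 8.74 ~ 1.0515
intercept = mean_Y - slope * mean_X = 73.79 - (9.19 / 8.74) * 55.94 ~ 14.9698
Y = slope * X + intercept. To avoid rounding drift from the rounded slope/intercept, evaluate the equivalent form Y = mean_Y + SD_Y * (X - mean_X) / SD_X at full precision:
Y = 73.79 + 9.19 * (42 - 55.94) / 8.74
Y = 73.79 - 9.19 * 13.94 / 8.74
Y = 73.79 - 128.1086 / 8.74
Y = 73.79 - 14.6577
Y = 59.1323

59.1323


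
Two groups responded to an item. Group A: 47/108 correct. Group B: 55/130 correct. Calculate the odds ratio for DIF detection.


Odds_A = 47/61 = 0.7705
Odds_B = 55/75 = 0.7333
OR = Odds_A / Odds_B = 0.7705 / 0.7333
Exactly, OR = (47 * 75) / (61 * 55) = 3525 / 3355
OR = 1.0507

1.0507


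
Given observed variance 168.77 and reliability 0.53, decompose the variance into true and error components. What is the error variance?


var_true = rxx * var_obs = 0.53 * 168.77 = 89.4481
var_error = var_obs - var_true
var_error = 168.77 - 89.4481
var_error = 79.3219

79.3219


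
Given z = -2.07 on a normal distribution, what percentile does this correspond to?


CDF(z) = 0.5 * (1 + erf(z/sqrt(2)))
erf(-1.4637) = -0.9615
CDF = 0.0192
Percentile rank = 0.0192 * 100 = 1.92

1.92


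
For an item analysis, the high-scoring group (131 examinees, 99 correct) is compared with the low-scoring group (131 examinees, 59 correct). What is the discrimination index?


p_upper = 99/131 = 0.7557
p_lower = 59/131 = 0.4504
D = 0.7557 - 0.4504 = 0.3053

0.3053


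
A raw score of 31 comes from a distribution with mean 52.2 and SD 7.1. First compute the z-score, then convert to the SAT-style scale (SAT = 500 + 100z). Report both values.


z = (X - mean) / SD = (31 - 52.2) / 7.1
z = -21.2 / 7.1
z = -2.9859
SAT-scale = SAT = 500 + 100z
Carry z at full precision (z = -21.2 / 7.1) into the conversion:
SAT-scale = 500 + 100 * (-21.2 / 7.1) = 500 + -2120 / 7.1
SAT-scale = 500 + -298.5915
SAT-scale = 201.4085

201.4085


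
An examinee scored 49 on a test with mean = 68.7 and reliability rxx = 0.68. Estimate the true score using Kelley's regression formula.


T_est = rxx * X + (1 - rxx) * mean
T_est = 0.68 * 49 + 0.32 * 68.7
T_est = 33.32 + 21.984
T_est = 55.304

55.304


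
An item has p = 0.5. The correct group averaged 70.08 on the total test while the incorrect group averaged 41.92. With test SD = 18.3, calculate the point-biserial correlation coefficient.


q = 1 - p = 0.5
rpb = ((M1 - M0) / SD) * sqrt(p * q)
rpb = ((70.08 - 41.92) / 18.3) * sqrt(0.5 * 0.5)
rpb = 0.7694

0.7694


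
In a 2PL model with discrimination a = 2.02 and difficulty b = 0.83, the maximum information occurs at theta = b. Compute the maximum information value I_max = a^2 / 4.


For 2PL, max info at theta = b = 0.83
I_max = a^2 / 4 = 2.02^2 / 4
= 4.0804 / 4
I_max = 1.0201

1.0201


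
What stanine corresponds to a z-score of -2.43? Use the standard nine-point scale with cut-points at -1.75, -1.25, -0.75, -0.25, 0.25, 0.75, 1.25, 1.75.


Stanine boundaries: [-1.75, -1.25, -0.75, -0.25, 0.25, 0.75, 1.25, 1.75]
z = -2.43
Check each boundary:
  z < -1.75
  z < -1.25
  z < -0.75
  z < -0.25
  z < 0.25
  z < 0.75
  z < 1.25
  z < 1.75
Highest qualifying boundary gives stanine = 1

1


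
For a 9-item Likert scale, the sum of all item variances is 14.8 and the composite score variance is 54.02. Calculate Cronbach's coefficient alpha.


alpha = (k/(k-1)) * (1 - sum(si^2)/s_total^2)
= (9/8) * (1 - 14.8/54.02)
alpha = 0.8168

0.8168


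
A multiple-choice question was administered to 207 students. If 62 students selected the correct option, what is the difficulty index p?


Item difficulty p = number correct / total examinees
p = 62 / 207
p = 0.2995

0.2995


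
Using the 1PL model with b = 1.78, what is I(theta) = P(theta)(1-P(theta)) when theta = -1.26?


P = 1/(1+exp(-(-1.26-1.78))) = 0.0457
I = P*(1-P) = 0.0457 * 0.9543
I = 0.0436

0.0436


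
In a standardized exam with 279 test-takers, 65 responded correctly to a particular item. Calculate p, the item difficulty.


Item difficulty p = number correct / total examinees
p = 65 / 279
p = 0.233

0.233


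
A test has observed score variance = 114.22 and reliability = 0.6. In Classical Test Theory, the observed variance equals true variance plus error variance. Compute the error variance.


var_true = rxx * var_obs = 0.6 * 114.22 = 68.532
var_error = var_obs - var_true
var_error = 114.22 - 68.532
var_error = 45.688

45.688


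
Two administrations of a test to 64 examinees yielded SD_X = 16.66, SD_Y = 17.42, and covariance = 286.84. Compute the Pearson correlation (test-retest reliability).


r = cov(X,Y) / (SD_X * SD_Y)
r = 286.84 / (16.66 * 17.42)
r = 286.84 / 290.2172
r = 0.9884

0.9884


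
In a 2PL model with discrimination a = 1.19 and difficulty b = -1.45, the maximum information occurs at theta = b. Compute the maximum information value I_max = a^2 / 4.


For 2PL, max info at theta = b = -1.45
I_max = a^2 / 4 = 1.19^2 / 4
= 1.4161 / 4
I_max = 0.354

0.354


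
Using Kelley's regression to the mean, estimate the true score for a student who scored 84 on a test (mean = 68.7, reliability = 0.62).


T_est = rxx * X + (1 - rxx) * mean
T_est = 0.62 * 84 + 0.38 * 68.7
T_est = 52.08 + 26.106
T_est = 78.186

78.186


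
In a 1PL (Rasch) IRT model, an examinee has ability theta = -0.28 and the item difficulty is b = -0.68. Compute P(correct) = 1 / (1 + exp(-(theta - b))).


theta - b = -0.28 - -0.68 = 0.4
exp(-(theta - b)) = exp(-0.4) = 0.6703
P = 1 / (1 + 0.6703)
P = 0.5987

0.5987


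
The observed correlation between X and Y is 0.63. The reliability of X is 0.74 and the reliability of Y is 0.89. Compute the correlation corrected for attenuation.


r_corrected = rxy / sqrt(rxx * ryy)
= 0.63 / sqrt(0.74 * 0.89)
= 0.63 / sqrt(0.6586)
= 0.63 / 0.811542
r_corrected = 0.7763

0.7763


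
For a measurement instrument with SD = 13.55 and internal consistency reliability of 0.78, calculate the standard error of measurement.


SEM = SD * sqrt(1 - rxx)
SEM = 13.55 * sqrt(1 - 0.78)
SEM = 13.55 * sqrt(0.22) = 13.55 * 0.469042
SEM = 6.3555

6.3555


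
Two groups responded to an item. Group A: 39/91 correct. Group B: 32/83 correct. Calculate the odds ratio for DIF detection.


Odds_A = 39/52 = 0.75
Odds_B = 32/51 = 0.6275
OR = Odds_A / Odds_B = 0.75 / 0.6275
Exactly, OR = (39 * 51) / (52 * 32) = 1989 / 1664
OR = 1.1953

1.1953


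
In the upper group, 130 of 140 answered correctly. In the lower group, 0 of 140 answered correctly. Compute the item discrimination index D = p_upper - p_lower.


p_upper = 130/140 = 0.9286
p_lower = 0/140 = 0.0
D = 0.9286 - 0.0 = 0.9286

0.9286


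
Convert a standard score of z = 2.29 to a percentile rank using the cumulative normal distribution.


CDF(z) = 0.5 * (1 + erf(z/sqrt(2)))
erf(1.6193) = 0.978
CDF = 0.989
Percentile rank = 0.989 * 100 = 98.9

98.9


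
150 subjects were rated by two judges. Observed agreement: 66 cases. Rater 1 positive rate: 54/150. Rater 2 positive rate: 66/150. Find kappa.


P_o = 66/150 = 0.44
P_e = (54*66 + 96*84) / 22500 = 0.5168
kappa = (P_o - P_e) / (1 - P_e)
kappa = (0.44 - 0.5168) / (1 - 0.5168)
kappa = -0.1589

-0.1589


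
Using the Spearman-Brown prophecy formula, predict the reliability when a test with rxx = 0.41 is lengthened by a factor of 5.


r_new = (n * rxx) / (1 + (n-1) * rxx)
r_new = (5 * 0.41) / (1 + 4 * 0.41)
r_new = 2.05 / 2.64
r_new = 0.7765

0.7765


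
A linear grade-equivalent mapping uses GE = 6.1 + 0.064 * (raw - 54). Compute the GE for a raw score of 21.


raw - median = 21 - 54 = -33
slope * diff = 0.064 * -33 = -2.112
GE = 6.1 + -2.112
GE = 3.988

3.988


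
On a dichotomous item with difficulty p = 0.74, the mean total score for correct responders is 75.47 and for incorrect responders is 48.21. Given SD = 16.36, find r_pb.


q = 1 - p = 0.26
rpb = ((M1 - M0) / SD) * sqrt(p * q)
rpb = ((75.47 - 48.21) / 16.36) * sqrt(0.74 * 0.26)
rpb = 0.7309

0.7309


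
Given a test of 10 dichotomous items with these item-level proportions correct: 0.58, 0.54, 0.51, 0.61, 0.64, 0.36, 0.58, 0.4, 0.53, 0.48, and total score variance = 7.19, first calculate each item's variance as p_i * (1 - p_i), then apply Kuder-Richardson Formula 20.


For each item, compute p_i * q_i:
  Item 1: 0.58 * 0.42 = 0.2436
  Item 2: 0.54 * 0.46 = 0.2484
  Item 3: 0.51 * 0.49 = 0.2499
  Item 4: 0.61 * 0.39 = 0.2379
  Item 5: 0.64 * 0.36 = 0.2304
  Item 6: 0.36 * 0.64 = 0.2304
  Item 7: 0.58 * 0.42 = 0.2436
  Item 8: 0.4 * 0.6 = 0.24
  Item 9: 0.53 * 0.47 = 0.2491
  Item 10: 0.48 * 0.52 = 0.2496
Sum(p_i * q_i) = 0.2436 + 0.2484 + 0.2499 + 0.2379 + 0.2304 + 0.2304 + 0.2436 + 0.24 + 0.2491 + 0.2496 = 2.4229
KR-20 = (k/(k-1)) * (1 - Sum(p_i*q_i) / Var_total)
= (10/9) * (1 - 2.4229/7.19)
= 1.1111 * 0.663
KR-20 = 0.7367

0.7367


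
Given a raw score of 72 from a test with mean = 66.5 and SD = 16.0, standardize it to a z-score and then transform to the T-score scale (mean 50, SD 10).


z = (X - mean) / SD = (72 - 66.5) / 16.0
z = 5.5 / 16.0
z = 0.3438
T-score = T = 50 + 10z
Carry z at full precision (z = 5.5 / 16.0) into the conversion:
T-score = 50 + 10 * (5.5 / 16.0) = 50 + 55 / 16.0
T-score = 50 + 3.4375
T-score = 53.4375

53.4375


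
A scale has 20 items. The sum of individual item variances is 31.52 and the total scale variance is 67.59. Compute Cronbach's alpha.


alpha = (k/(k-1)) * (1 - sum(si^2)/s_total^2)
= (20/19) * (1 - 31.52/67.59)
alpha = 0.5617

0.5617


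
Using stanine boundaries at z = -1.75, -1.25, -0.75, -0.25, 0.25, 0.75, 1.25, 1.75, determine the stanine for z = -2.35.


Stanine boundaries: [-1.75, -1.25, -0.75, -0.25, 0.25, 0.75, 1.25, 1.75]
z = -2.35
Check each boundary:
  z < -1.75
  z < -1.25
  z < -0.75
  z < -0.25
  z < 0.25
  z < 0.75
  z < 1.25
  z < 1.75
Highest qualifying boundary gives stanine = 1

1


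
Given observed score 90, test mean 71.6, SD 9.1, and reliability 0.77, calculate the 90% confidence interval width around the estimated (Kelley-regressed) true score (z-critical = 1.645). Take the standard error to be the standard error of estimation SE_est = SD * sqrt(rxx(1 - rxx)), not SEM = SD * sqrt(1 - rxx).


True score estimate = 0.77*90 + 0.23*71.6 = 85.768
SE_est = SD * sqrt(rxx * (1 - rxx)) = 9.1 * sqrt(0.77 * 0.23) = 9.1 * sqrt(0.1771) = 3.829576
CI = T_est +/- z * SE_est, so width = 2 * z * SE_est = 2 * 1.645 * 3.829576
Width = 12.5993

12.5993


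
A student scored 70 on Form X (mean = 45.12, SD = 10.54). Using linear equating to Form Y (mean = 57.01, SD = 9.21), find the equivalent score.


slope = SD_Y / SD_X = 9.21 / 10.54 ~ 0.8738
intercept = mean_Y - slope * mean_X = 57.01 - (9.21 / 10.54) * 45.12 ~ 17.5835
Y = slope * X + intercept. To avoid rounding drift from the rounded slope/intercept, evaluate the equivalent form Y = mean_Y + SD_Y * (X - mean_X) / SD_X at full precision:
Y = 57.01 + 9.21 * (70 - 45.12) / 10.54
Y = 57.01 + 9.21 * 24.88 / 10.54
Y = 57.01 + 229.1448 / 10.54
Y = 57.01 + 21.7405
Y = 78.7505

78.7505


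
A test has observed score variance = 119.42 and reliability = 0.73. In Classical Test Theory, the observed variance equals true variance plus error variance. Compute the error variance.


var_true = rxx * var_obs = 0.73 * 119.42 = 87.1766
var_error = var_obs - var_true
var_error = 119.42 - 87.1766
var_error = 32.2434

32.2434


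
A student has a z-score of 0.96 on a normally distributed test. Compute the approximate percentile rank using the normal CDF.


CDF(z) = 0.5 * (1 + erf(z/sqrt(2)))
erf(0.6788) = 0.6629
CDF = 0.8315
Percentile rank = 0.8315 * 100 = 83.15

83.15


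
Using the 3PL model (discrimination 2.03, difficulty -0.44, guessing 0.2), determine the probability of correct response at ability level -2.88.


logit = 2.03*(-2.88 - -0.44) = -4.9532
P* = 1/(1 + exp(--4.9532)) = 0.007
P = 0.2 + (1 - 0.2) * 0.007
P = 0.2056

0.2056


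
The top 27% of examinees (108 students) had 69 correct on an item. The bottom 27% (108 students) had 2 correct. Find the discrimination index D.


p_upper = 69/108 = 0.6389
p_lower = 2/108 = 0.0185
D = 0.6389 - 0.0185 = 0.6204

0.6204


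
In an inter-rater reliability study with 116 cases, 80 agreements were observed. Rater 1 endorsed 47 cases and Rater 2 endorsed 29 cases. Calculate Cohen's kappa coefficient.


P_o = 80/116 = 0.689655
P_e = (47*29 + 69*87) / 13456 = 0.547414
kappa = (P_o - P_e) / (1 - P_e)
kappa = (0.689655 - 0.547414) / (1 - 0.547414)
kappa = 0.3143

0.3143


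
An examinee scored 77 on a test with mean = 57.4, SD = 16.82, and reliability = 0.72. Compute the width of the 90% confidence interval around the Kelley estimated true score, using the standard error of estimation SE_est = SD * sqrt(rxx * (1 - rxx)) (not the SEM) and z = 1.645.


True score estimate = 0.72*77 + 0.28*57.4 = 71.512
SE_est = SD * sqrt(rxx * (1 - rxx)) = 16.82 * sqrt(0.72 * 0.28) = 16.82 * sqrt(0.2016) = 7.552161
CI = T_est +/- z * SE_est, so width = 2 * z * SE_est = 2 * 1.645 * 7.552161
Width = 24.8466

24.8466


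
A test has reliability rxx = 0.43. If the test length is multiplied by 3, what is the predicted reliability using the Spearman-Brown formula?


r_new = (n * rxx) / (1 + (n-1) * rxx)
r_new = (3 * 0.43) / (1 + 2 * 0.43)
r_new = 1.29 / 1.86
r_new = 0.6935

0.6935


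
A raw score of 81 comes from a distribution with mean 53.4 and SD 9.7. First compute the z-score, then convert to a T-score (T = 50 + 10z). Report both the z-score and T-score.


z = (X - mean) / SD = (81 - 53.4) / 9.7
z = 27.6 / 9.7
z = 2.8454
T-score = T = 50 + 10z
Carry z at full precision (z = 27.6 / 9.7) into the conversion:
T-score = 50 + 10 * (27.6 / 9.7) = 50 + 276 / 9.7
T-score = 50 + 28.4536
T-score = 78.4536

78.4536


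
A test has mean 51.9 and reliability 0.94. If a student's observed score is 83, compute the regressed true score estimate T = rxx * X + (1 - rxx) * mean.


T_est = rxx * X + (1 - rxx) * mean
T_est = 0.94 * 83 + 0.06 * 51.9
T_est = 78.02 + 3.114
T_est = 81.134

81.134


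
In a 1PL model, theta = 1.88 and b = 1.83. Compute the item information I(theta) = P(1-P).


P = 1/(1+exp(-(1.88-1.83))) = 0.5125
I = P*(1-P) = 0.5125 * 0.4875
I = 0.2498

0.2498


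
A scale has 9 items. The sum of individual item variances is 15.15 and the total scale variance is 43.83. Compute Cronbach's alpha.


alpha = (k/(k-1)) * (1 - sum(si^2)/s_total^2)
= (9/8) * (1 - 15.15/43.83)
alpha = 0.7361

0.7361


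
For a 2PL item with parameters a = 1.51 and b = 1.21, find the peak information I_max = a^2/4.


For 2PL, max info at theta = b = 1.21
I_max = a^2 / 4 = 1.51^2 / 4
= 2.2801 / 4
I_max = 0.57

0.57


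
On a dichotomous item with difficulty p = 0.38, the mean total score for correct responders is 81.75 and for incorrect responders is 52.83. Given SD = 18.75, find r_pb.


q = 1 - p = 0.62
rpb = ((M1 - M0) / SD) * sqrt(p * q)
rpb = ((81.75 - 52.83) / 18.75) * sqrt(0.38 * 0.62)
rpb = 0.7487

0.7487


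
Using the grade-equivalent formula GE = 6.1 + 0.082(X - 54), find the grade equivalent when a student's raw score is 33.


raw - median = 33 - 54 = -21
slope * diff = 0.082 * -21 = -1.722
GE = 6.1 + -1.722
GE = 4.378

4.378


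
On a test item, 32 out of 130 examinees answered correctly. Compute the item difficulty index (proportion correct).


Item difficulty p = number correct / total examinees
p = 32 / 130
p = 0.2462

0.2462


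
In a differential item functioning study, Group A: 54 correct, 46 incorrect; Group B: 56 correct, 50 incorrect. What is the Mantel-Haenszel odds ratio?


Odds_A = 54/46 = 1.1739
Odds_B = 56/50 = 1.12
OR = Odds_A / Odds_B = 1.1739 / 1.12
Exactly, OR = (54 * 50) / (46 * 56) = 2700 / 2576
OR = 1.0481

1.0481


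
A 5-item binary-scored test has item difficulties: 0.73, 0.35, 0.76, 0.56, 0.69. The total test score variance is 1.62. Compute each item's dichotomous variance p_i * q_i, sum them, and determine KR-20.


For each item, compute p_i * q_i:
  Item 1: 0.73 * 0.27 = 0.1971
  Item 2: 0.35 * 0.65 = 0.2275
  Item 3: 0.76 * 0.24 = 0.1824
  Item 4: 0.56 * 0.44 = 0.2464
  Item 5: 0.69 * 0.31 = 0.2139
Sum(p_i * q_i) = 0.1971 + 0.2275 + 0.1824 + 0.2464 + 0.2139 = 1.0673
KR-20 = (k/(k-1)) * (1 - Sum(p_i*q_i) / Var_total)
= (5/4) * (1 - 1.0673/1.62)
= 1.25 * 0.3412
KR-20 = 0.4265

0.4265


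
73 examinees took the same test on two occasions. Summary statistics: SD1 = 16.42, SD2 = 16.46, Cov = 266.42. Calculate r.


r = cov(X,Y) / (SD_X * SD_Y)
r = 266.42 / (16.42 * 16.46)
r = 266.42 / 270.2732
r = 0.9857

0.9857


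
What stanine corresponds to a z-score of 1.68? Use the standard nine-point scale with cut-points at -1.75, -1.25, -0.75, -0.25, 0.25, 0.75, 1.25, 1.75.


Stanine boundaries: [-1.75, -1.25, -0.75, -0.25, 0.25, 0.75, 1.25, 1.75]
z = 1.68
Check each boundary:
  z >= -1.75 -> could be stanine 2
  z >= -1.25 -> could be stanine 3
  z >= -0.75 -> could be stanine 4
  z >= -0.25 -> could be stanine 5
  z >= 0.25 -> could be stanine 6
  z >= 0.75 -> could be stanine 7
  z >= 1.25 -> could be stanine 8
  z < 1.75
Highest qualifying boundary gives stanine = 8

8


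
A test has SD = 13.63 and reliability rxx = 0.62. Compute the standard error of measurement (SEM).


SEM = SD * sqrt(1 - rxx)
SEM = 13.63 * sqrt(1 - 0.62)
SEM = 13.63 * sqrt(0.38) = 13.63 * 0.616441
SEM = 8.4021

8.4021


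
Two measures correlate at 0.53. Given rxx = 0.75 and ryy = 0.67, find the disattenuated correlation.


r_corrected = rxy / sqrt(rxx * ryy)
= 0.53 / sqrt(0.75 * 0.67)
= 0.53 / sqrt(0.5025)
= 0.53 / 0.708872
r_corrected = 0.7477

0.7477


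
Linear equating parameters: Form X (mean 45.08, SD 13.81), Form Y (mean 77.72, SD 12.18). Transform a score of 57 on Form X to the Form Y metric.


slope = SD_Y / SD_X = 12.18 / 13.81 ~ 0.882
intercept = mean_Y - slope * mean_X = 77.72 - (12.18 / 13.81) * 45.08 ~ 37.9608
Y = slope * X + intercept. To avoid rounding drift from the rounded slope/intercept, evaluate the equivalent form Y = mean_Y + SD_Y * (X - mean_X) / SD_X at full precision:
Y = 77.72 + 12.18 * (57 - 45.08) / 13.81
Y = 77.72 + 12.18 * 11.92 / 13.81
Y = 77.72 + 145.1856 / 13.81
Y = 77.72 + 10.5131
Y = 88.2331

88.2331


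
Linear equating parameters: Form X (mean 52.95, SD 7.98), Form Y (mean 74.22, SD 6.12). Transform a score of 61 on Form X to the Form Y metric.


slope = SD_Y / SD_X = 6.12 / 7.98 ~ 0.7669
intercept = mean_Y - slope * mean_X = 74.22 - (6.12 / 7.98) * 52.95 ~ 33.6117
Y = slope * X + intercept. To avoid rounding drift from the rounded slope/intercept, evaluate the equivalent form Y = mean_Y + SD_Y * (X - mean_X) / SD_X at full precision:
Y = 74.22 + 6.12 * (61 - 52.95) / 7.98
Y = 74.22 + 6.12 * 8.05 / 7.98
Y = 74.22 + 49.266 / 7.98
Y = 74.22 + 6.1737
Y = 80.3937

80.3937


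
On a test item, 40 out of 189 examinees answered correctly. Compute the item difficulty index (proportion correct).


Item difficulty p = number correct / total examinees
p = 40 / 189
p = 0.2116

0.2116


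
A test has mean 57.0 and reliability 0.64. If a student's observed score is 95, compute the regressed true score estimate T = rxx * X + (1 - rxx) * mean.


T_est = rxx * X + (1 - rxx) * mean
T_est = 0.64 * 95 + 0.36 * 57.0
T_est = 60.8 + 20.52
T_est = 81.32

81.32


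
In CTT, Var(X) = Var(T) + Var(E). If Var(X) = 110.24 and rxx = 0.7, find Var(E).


var_true = rxx * var_obs = 0.7 * 110.24 = 77.168
var_error = var_obs - var_true
var_error = 110.24 - 77.168
var_error = 33.072

33.072


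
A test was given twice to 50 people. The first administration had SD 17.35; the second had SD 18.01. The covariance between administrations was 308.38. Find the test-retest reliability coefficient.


r = cov(X,Y) / (SD_X * SD_Y)
r = 308.38 / (17.35 * 18.01)
r = 308.38 / 312.4735
r = 0.9869

0.9869


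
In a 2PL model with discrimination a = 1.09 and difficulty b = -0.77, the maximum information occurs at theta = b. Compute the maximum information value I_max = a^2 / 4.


For 2PL, max info at theta = b = -0.77
I_max = a^2 / 4 = 1.09^2 / 4
= 1.1881 / 4
I_max = 0.297

0.297


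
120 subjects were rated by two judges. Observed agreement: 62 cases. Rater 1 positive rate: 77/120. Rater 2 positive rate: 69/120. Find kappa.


P_o = 62/120 = 0.516667
P_e = (77*69 + 43*51) / 14400 = 0.52125
kappa = (P_o - P_e) / (1 - P_e)
kappa = (0.516667 - 0.52125) / (1 - 0.52125)
kappa = -0.0096

-0.0096


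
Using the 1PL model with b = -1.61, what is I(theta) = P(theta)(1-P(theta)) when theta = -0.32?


P = 1/(1+exp(-(-0.32--1.61))) = 0.7841
I = P*(1-P) = 0.7841 * 0.2159
I = 0.1693

0.1693


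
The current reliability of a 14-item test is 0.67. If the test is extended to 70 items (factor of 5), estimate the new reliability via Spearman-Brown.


r_new = (n * rxx) / (1 + (n-1) * rxx)
r_new = (5 * 0.67) / (1 + 4 * 0.67)
r_new = 3.35 / 3.68
r_new = 0.9103

0.9103


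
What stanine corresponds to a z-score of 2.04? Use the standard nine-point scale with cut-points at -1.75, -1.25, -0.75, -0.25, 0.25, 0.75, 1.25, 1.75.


Stanine boundaries: [-1.75, -1.25, -0.75, -0.25, 0.25, 0.75, 1.25, 1.75]
z = 2.04
Check each boundary:
  z >= -1.75 -> could be stanine 2
  z >= -1.25 -> could be stanine 3
  z >= -0.75 -> could be stanine 4
  z >= -0.25 -> could be stanine 5
  z >= 0.25 -> could be stanine 6
  z >= 0.75 -> could be stanine 7
  z >= 1.25 -> could be stanine 8
  z >= 1.75 -> could be stanine 9
Highest qualifying boundary gives stanine = 9

9


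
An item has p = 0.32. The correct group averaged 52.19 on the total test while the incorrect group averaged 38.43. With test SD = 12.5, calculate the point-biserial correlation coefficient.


q = 1 - p = 0.68
rpb = ((M1 - M0) / SD) * sqrt(p * q)
rpb = ((52.19 - 38.43) / 12.5) * sqrt(0.32 * 0.68)
rpb = 0.5135

0.5135


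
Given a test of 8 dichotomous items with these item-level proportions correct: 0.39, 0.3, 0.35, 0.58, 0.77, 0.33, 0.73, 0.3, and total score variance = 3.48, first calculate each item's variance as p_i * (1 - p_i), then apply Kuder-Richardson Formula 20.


For each item, compute p_i * q_i:
  Item 1: 0.39 * 0.61 = 0.2379
  Item 2: 0.3 * 0.7 = 0.21
  Item 3: 0.35 * 0.65 = 0.2275
  Item 4: 0.58 * 0.42 = 0.2436
  Item 5: 0.77 * 0.23 = 0.1771
  Item 6: 0.33 * 0.67 = 0.2211
  Item 7: 0.73 * 0.27 = 0.1971
  Item 8: 0.3 * 0.7 = 0.21
Sum(p_i * q_i) = 0.2379 + 0.21 + 0.2275 + 0.2436 + 0.1771 + 0.2211 + 0.1971 + 0.21 = 1.7243
KR-20 = (k/(k-1)) * (1 - Sum(p_i*q_i) / Var_total)
= (8/7) * (1 - 1.7243/3.48)
= 1.1429 * 0.5045
KR-20 = 0.5766

0.5766


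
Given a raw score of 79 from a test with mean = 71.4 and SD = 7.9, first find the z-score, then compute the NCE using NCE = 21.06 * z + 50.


z = (X - mean) / SD = (79 - 71.4) / 7.9
z = 7.6 / 7.9
z = 0.962
NCE = NCE = 21.06z + 50
Carry z at full precision (z = 7.6 / 7.9) into the conversion:
NCE = 21.06 * (7.6 / 7.9) + 50 = 160.056 / 7.9 + 50
NCE = 20.2603 + 50
NCE = 70.2603

70.2603


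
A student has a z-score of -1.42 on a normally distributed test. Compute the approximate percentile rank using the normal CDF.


CDF(z) = 0.5 * (1 + erf(z/sqrt(2)))
erf(-1.0041) = -0.8444
CDF = 0.0778
Percentile rank = 0.0778 * 100 = 7.78

7.78


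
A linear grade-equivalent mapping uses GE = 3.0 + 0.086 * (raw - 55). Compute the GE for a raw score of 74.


raw - median = 74 - 55 = 19
slope * diff = 0.086 * 19 = 1.634
GE = 3.0 + 1.634
GE = 4.634

4.634


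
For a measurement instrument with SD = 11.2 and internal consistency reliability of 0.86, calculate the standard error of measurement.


SEM = SD * sqrt(1 - rxx)
SEM = 11.2 * sqrt(1 - 0.86)
SEM = 11.2 * sqrt(0.14) = 11.2 * 0.374166
SEM = 4.1907

4.1907


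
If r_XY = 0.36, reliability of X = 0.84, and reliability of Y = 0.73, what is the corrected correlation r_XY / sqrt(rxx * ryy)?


r_corrected = rxy / sqrt(rxx * ryy)
= 0.36 / sqrt(0.84 * 0.73)
= 0.36 / sqrt(0.6132)
= 0.36 / 0.783071
r_corrected = 0.4597

0.4597


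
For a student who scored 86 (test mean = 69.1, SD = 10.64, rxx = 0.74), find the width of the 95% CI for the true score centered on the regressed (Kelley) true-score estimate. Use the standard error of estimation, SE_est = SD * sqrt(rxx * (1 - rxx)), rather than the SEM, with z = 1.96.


True score estimate = 0.74*86 + 0.26*69.1 = 81.606
SE_est = SD * sqrt(rxx * (1 - rxx)) = 10.64 * sqrt(0.74 * 0.26) = 10.64 * sqrt(0.1924) = 4.667068
CI = T_est +/- z * SE_est, so width = 2 * z * SE_est = 2 * 1.96 * 4.667068
Width = 18.2949

18.2949


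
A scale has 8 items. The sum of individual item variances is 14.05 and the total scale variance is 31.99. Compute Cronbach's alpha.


alpha = (k/(k-1)) * (1 - sum(si^2)/s_total^2)
= (8/7) * (1 - 14.05/31.99)
alpha = 0.6409

0.6409


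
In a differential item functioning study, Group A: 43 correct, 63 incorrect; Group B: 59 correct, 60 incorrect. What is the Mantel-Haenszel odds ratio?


Odds_A = 43/63 = 0.6825
Odds_B = 59/60 = 0.9833
OR = Odds_A / Odds_B = 0.6825 / 0.9833
Exactly, OR = (43 * 60) / (63 * 59) = 2580 / 3717
OR = 0.6941

0.6941


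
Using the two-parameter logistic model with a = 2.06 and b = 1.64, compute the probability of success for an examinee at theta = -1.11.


a*(theta - b) = 2.06 * (-1.11 - 1.64) = -5.665
exp(--5.665) = 288.588
P = 1 / (1 + 288.588)
P = 0.0035

0.0035


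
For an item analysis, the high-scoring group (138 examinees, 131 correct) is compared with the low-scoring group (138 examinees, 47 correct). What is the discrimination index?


p_upper = 131/138 = 0.9493
p_lower = 47/138 = 0.3406
D = 0.9493 - 0.3406 = 0.6087

0.6087


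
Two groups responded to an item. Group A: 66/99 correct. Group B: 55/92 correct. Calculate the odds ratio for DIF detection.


Odds_A = 66/33 = 2.0
Odds_B = 55/37 = 1.4865
OR = Odds_A / Odds_B = 2.0 / 1.4865
Exactly, OR = (66 * 37) / (33 * 55) = 2442 / 1815
OR = 1.3455

1.3455


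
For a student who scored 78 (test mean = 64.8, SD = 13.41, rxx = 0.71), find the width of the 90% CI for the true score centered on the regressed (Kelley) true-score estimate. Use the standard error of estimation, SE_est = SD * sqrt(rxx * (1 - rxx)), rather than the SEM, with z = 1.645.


True score estimate = 0.71*78 + 0.29*64.8 = 74.172
SE_est = SD * sqrt(rxx * (1 - rxx)) = 13.41 * sqrt(0.71 * 0.29) = 13.41 * sqrt(0.2059) = 6.084949
CI = T_est +/- z * SE_est, so width = 2 * z * SE_est = 2 * 1.645 * 6.084949
Width = 20.0195

20.0195


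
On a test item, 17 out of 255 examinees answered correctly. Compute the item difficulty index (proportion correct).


Item difficulty p = number correct / total examinees
p = 17 / 255
p = 0.0667

0.0667


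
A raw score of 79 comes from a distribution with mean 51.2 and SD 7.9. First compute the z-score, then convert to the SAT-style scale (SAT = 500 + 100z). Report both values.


z = (X - mean) / SD = (79 - 51.2) / 7.9
z = 27.8 / 7.9
z = 3.519
SAT-scale = SAT = 500 + 100z
Carry z at full precision (z = 27.8 / 7.9) into the conversion:
SAT-scale = 500 + 100 * (27.8 / 7.9) = 500 + 2780 / 7.9
SAT-scale = 500 + 351.8987
SAT-scale = 851.8987

851.8987


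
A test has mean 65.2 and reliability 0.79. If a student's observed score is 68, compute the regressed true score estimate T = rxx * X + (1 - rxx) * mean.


T_est = rxx * X + (1 - rxx) * mean
T_est = 0.79 * 68 + 0.21 * 65.2
T_est = 53.72 + 13.692
T_est = 67.412

67.412


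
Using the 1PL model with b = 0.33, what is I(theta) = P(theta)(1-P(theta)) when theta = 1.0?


P = 1/(1+exp(-(1.0-0.33))) = 0.6615
I = P*(1-P) = 0.6615 * 0.3385
I = 0.2239

0.2239


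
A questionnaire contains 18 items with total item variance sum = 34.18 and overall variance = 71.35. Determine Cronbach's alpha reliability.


alpha = (k/(k-1)) * (1 - sum(si^2)/s_total^2)
= (18/17) * (1 - 34.18/71.35)
alpha = 0.5516

0.5516


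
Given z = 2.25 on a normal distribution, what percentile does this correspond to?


CDF(z) = 0.5 * (1 + erf(z/sqrt(2)))
erf(1.591) = 0.9756
CDF = 0.9878
Percentile rank = 0.9878 * 100 = 98.78

98.78


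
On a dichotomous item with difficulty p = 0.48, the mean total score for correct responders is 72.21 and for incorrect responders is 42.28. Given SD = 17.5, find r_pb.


q = 1 - p = 0.52
rpb = ((M1 - M0) / SD) * sqrt(p * q)
rpb = ((72.21 - 42.28) / 17.5) * sqrt(0.48 * 0.52)
rpb = 0.8545

0.8545


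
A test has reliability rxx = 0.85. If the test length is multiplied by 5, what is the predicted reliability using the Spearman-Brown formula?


r_new = (n * rxx) / (1 + (n-1) * rxx)
r_new = (5 * 0.85) / (1 + 4 * 0.85)
r_new = 4.25 / 4.4
r_new = 0.9659

0.9659


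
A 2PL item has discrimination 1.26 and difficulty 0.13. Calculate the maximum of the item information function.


For 2PL, max info at theta = b = 0.13
I_max = a^2 / 4 = 1.26^2 / 4
= 1.5876 / 4
I_max = 0.3969

0.3969


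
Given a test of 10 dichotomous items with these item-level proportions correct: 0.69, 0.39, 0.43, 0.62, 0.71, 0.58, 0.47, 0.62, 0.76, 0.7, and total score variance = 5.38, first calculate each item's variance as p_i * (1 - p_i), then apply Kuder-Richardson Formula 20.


For each item, compute p_i * q_i:
  Item 1: 0.69 * 0.31 = 0.2139
  Item 2: 0.39 * 0.61 = 0.2379
  Item 3: 0.43 * 0.57 = 0.2451
  Item 4: 0.62 * 0.38 = 0.2356
  Item 5: 0.71 * 0.29 = 0.2059
  Item 6: 0.58 * 0.42 = 0.2436
  Item 7: 0.47 * 0.53 = 0.2491
  Item 8: 0.62 * 0.38 = 0.2356
  Item 9: 0.76 * 0.24 = 0.1824
  Item 10: 0.7 * 0.3 = 0.21
Sum(p_i * q_i) = 0.2139 + 0.2379 + 0.2451 + 0.2356 + 0.2059 + 0.2436 + 0.2491 + 0.2356 + 0.1824 + 0.21 = 2.2591
KR-20 = (k/(k-1)) * (1 - Sum(p_i*q_i) / Var_total)
= (10/9) * (1 - 2.2591/5.38)
= 1.1111 * 0.5801
KR-20 = 0.6445

0.6445


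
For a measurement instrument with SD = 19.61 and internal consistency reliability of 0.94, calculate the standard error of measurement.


SEM = SD * sqrt(1 - rxx)
SEM = 19.61 * sqrt(1 - 0.94)
SEM = 19.61 * sqrt(0.06) = 19.61 * 0.244949
SEM = 4.8034

4.8034


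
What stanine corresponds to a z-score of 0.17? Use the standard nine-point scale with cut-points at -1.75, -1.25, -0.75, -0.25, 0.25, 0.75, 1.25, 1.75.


Stanine boundaries: [-1.75, -1.25, -0.75, -0.25, 0.25, 0.75, 1.25, 1.75]
z = 0.17
Check each boundary:
  z >= -1.75 -> could be stanine 2
  z >= -1.25 -> could be stanine 3
  z >= -0.75 -> could be stanine 4
  z >= -0.25 -> could be stanine 5
  z < 0.25
  z < 0.75
  z < 1.25
  z < 1.75
Highest qualifying boundary gives stanine = 5

5
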